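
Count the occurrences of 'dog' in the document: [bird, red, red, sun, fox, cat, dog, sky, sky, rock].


Document has 10 words
Scanning for 'dog':
Found at positions: [6]
Count = 1

1


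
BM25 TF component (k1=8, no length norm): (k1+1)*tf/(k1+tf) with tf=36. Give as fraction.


BM25 TF component = (k1+1)*tf / (k1+tf)
k1 = 8, tf = 36
Numerator = (8+1)*36 = 324
Denominator = 8 + 36 = 44
= 324/44 = 81/11

81/11


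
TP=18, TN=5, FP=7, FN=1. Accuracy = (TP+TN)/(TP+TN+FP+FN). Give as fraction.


Accuracy = (TP + TN) / (TP + TN + FP + FN)
TP + TN = 18 + 5 = 23
Total = 18 + 5 + 7 + 1 = 31
Accuracy = 23 / 31 = 23/31

23/31


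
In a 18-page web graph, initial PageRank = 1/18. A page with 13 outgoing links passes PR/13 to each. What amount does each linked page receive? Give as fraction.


Initial PR = 1/18 = 1/18
Outlinks = 13
Contribution per link = PR / outlinks
= 1/18 / 13
= 1/234

1/234


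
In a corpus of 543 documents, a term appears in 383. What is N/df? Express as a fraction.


IDF ratio = N / df
= 543 / 383
= 543/383

543/383


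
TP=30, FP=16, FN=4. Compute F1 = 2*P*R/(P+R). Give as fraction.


F1 = 2 * P * R / (P + R)
P = TP/(TP+FP) = 30/46 = 15/23
R = TP/(TP+FN) = 30/34 = 15/17
2 * P * R = 2 * 15/23 * 15/17 = 450/391
P + R = 15/23 + 15/17 = 600/391
F1 = 450/391 / 600/391 = 3/4

3/4


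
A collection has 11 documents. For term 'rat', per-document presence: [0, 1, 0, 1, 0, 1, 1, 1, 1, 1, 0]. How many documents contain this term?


Checking each document for 'rat':
Doc 1: absent
Doc 2: present
Doc 3: absent
Doc 4: present
Doc 5: absent
Doc 6: present
Doc 7: present
Doc 8: present
Doc 9: present
Doc 10: present
Doc 11: absent
df = sum of presences = 0 + 1 + 0 + 1 + 0 + 1 + 1 + 1 + 1 + 1 + 0 = 7

7


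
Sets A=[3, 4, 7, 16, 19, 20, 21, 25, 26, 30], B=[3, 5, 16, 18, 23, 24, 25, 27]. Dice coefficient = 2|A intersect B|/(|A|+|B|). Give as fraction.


A intersect B = [3, 16, 25]
|A intersect B| = 3
|A| = 10, |B| = 8
Dice = 2*3 / (10+8)
= 6 / 18 = 1/3

1/3


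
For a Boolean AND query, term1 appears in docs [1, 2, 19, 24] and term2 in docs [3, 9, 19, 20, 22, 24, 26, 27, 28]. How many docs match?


Boolean AND: find intersection of posting lists
term1 docs: [1, 2, 19, 24]
term2 docs: [3, 9, 19, 20, 22, 24, 26, 27, 28]
Intersection: [19, 24]
|intersection| = 2

2


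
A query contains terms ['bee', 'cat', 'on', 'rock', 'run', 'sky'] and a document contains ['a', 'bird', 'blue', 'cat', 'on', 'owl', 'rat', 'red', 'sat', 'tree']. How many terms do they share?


Query terms: ['bee', 'cat', 'on', 'rock', 'run', 'sky']
Document terms: ['a', 'bird', 'blue', 'cat', 'on', 'owl', 'rat', 'red', 'sat', 'tree']
Common terms: ['cat', 'on']
Overlap count = 2

2


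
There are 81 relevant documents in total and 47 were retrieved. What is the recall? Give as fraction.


Recall = retrieved_relevant / total_relevant
= 47 / 81
= 47 / (47 + 34)
= 47/81

47/81


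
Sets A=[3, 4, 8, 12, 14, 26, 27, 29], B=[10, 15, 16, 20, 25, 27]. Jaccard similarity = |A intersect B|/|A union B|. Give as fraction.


A intersect B = [27]
|A intersect B| = 1
A union B = [3, 4, 8, 10, 12, 14, 15, 16, 20, 25, 26, 27, 29]
|A union B| = 13
Jaccard = 1/13 = 1/13

1/13


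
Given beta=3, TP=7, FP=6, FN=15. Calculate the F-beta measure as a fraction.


P = TP/(TP+FP) = 7/13 = 7/13
R = TP/(TP+FN) = 7/22 = 7/22
beta^2 = 3^2 = 9
(1 + beta^2) = 10
Numerator = (1+beta^2)*P*R = 245/143
Denominator = beta^2*P + R = 63/13 + 7/22 = 1477/286
F_beta = 70/211

70/211


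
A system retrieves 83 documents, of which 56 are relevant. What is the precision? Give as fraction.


Precision = relevant_retrieved / total_retrieved
= 56 / 83
= 56 / (56 + 27)
= 56/83

56/83


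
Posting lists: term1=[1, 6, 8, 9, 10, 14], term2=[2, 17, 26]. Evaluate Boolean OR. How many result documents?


Boolean OR: find union of posting lists
term1 docs: [1, 6, 8, 9, 10, 14]
term2 docs: [2, 17, 26]
Union: [1, 2, 6, 8, 9, 10, 14, 17, 26]
|union| = 9

9


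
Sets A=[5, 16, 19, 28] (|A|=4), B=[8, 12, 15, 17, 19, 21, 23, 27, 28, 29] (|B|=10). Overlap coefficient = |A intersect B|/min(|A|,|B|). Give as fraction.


A intersect B = [19, 28]
|A intersect B| = 2
min(|A|, |B|) = min(4, 10) = 4
Overlap = 2 / 4 = 1/2

1/2


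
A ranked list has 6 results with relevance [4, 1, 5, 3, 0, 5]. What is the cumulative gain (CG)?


Cumulative Gain = sum of relevance scores
Position 1: rel=4, running sum=4
Position 2: rel=1, running sum=5
Position 3: rel=5, running sum=10
Position 4: rel=3, running sum=13
Position 5: rel=0, running sum=13
Position 6: rel=5, running sum=18
CG = 18

18


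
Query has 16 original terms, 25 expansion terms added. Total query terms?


Original terms: 16
Expansion terms: 25
Total = 16 + 25 = 41

41


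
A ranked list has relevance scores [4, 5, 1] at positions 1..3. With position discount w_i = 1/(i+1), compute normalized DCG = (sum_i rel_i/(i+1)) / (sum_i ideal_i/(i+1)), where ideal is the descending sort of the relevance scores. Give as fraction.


Position discount weights w_i = 1/(i+1) for i=1..3:
Weights = [1/2, 1/3, 1/4]
Actual relevance: [4, 5, 1]
DCG = 4/2 + 5/3 + 1/4 = 47/12
Ideal relevance (sorted desc): [5, 4, 1]
Ideal DCG = 5/2 + 4/3 + 1/4 = 49/12
nDCG = DCG / ideal_DCG = 47/12 / 49/12 = 47/49

47/49


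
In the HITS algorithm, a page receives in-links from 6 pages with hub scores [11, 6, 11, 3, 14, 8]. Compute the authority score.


Authority = sum of hub scores of in-linkers
In-link 1: hub score = 11
In-link 2: hub score = 6
In-link 3: hub score = 11
In-link 4: hub score = 3
In-link 5: hub score = 14
In-link 6: hub score = 8
Authority = 11 + 6 + 11 + 3 + 14 + 8 = 53

53


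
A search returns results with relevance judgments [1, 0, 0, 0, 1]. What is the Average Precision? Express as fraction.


Computing P@k for each relevant position:
Position 1: relevant, P@1 = 1/1 = 1
Position 2: not relevant
Position 3: not relevant
Position 4: not relevant
Position 5: relevant, P@5 = 2/5 = 2/5
Sum of P@k = 1 + 2/5 = 7/5
AP = 7/5 / 2 = 7/10

7/10


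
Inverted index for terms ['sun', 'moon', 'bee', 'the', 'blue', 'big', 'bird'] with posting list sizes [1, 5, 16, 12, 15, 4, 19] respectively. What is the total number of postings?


Summing posting list sizes:
'sun': 1 postings
'moon': 5 postings
'bee': 16 postings
'the': 12 postings
'blue': 15 postings
'big': 4 postings
'bird': 19 postings
Total = 1 + 5 + 16 + 12 + 15 + 4 + 19 = 72

72


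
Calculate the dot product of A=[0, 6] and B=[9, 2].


Dot product = sum of element-wise products
A[0]*B[0] = 0*9 = 0
A[1]*B[1] = 6*2 = 12
Sum = 0 + 12 = 12

12


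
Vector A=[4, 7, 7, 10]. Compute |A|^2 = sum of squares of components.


|A|^2 = sum of squared components
A[0]^2 = 4^2 = 16
A[1]^2 = 7^2 = 49
A[2]^2 = 7^2 = 49
A[3]^2 = 10^2 = 100
Sum = 16 + 49 + 49 + 100 = 214

214


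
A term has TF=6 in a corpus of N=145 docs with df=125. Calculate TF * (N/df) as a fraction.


TF * (N/df)
= 6 * (145/125)
= 6 * 29/25
= 174/25

174/25


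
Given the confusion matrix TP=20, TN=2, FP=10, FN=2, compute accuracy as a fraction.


Accuracy = (TP + TN) / (TP + TN + FP + FN)
TP + TN = 20 + 2 = 22
Total = 20 + 2 + 10 + 2 = 34
Accuracy = 22 / 34 = 11/17

11/17


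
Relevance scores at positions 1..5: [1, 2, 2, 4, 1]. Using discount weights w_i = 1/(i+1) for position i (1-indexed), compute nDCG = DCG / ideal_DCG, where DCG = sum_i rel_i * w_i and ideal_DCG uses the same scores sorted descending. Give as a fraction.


Position discount weights w_i = 1/(i+1) for i=1..5:
Weights = [1/2, 1/3, 1/4, 1/5, 1/6]
Actual relevance: [1, 2, 2, 4, 1]
DCG = 1/2 + 2/3 + 2/4 + 4/5 + 1/6 = 79/30
Ideal relevance (sorted desc): [4, 2, 2, 1, 1]
Ideal DCG = 4/2 + 2/3 + 2/4 + 1/5 + 1/6 = 53/15
nDCG = DCG / ideal_DCG = 79/30 / 53/15 = 79/106

79/106


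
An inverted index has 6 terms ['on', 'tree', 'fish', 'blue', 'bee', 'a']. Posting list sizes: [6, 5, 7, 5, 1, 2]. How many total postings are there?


Summing posting list sizes:
'on': 6 postings
'tree': 5 postings
'fish': 7 postings
'blue': 5 postings
'bee': 1 postings
'a': 2 postings
Total = 6 + 5 + 7 + 5 + 1 + 2 = 26

26


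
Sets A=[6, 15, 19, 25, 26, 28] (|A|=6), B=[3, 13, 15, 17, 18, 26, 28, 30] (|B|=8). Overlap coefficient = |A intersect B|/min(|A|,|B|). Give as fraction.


A intersect B = [15, 26, 28]
|A intersect B| = 3
min(|A|, |B|) = min(6, 8) = 6
Overlap = 3 / 6 = 1/2

1/2


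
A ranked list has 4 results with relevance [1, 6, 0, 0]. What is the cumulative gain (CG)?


Cumulative Gain = sum of relevance scores
Position 1: rel=1, running sum=1
Position 2: rel=6, running sum=7
Position 3: rel=0, running sum=7
Position 4: rel=0, running sum=7
CG = 7

7


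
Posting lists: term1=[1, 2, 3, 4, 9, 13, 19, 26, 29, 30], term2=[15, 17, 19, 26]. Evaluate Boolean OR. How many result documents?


Boolean OR: find union of posting lists
term1 docs: [1, 2, 3, 4, 9, 13, 19, 26, 29, 30]
term2 docs: [15, 17, 19, 26]
Union: [1, 2, 3, 4, 9, 13, 15, 17, 19, 26, 29, 30]
|union| = 12

12


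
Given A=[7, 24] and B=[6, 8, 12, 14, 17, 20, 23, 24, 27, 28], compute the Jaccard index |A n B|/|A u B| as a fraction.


A intersect B = [24]
|A intersect B| = 1
A union B = [6, 7, 8, 12, 14, 17, 20, 23, 24, 27, 28]
|A union B| = 11
Jaccard = 1/11 = 1/11

1/11


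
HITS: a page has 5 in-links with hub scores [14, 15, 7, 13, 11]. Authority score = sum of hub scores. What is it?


Authority = sum of hub scores of in-linkers
In-link 1: hub score = 14
In-link 2: hub score = 15
In-link 3: hub score = 7
In-link 4: hub score = 13
In-link 5: hub score = 11
Authority = 14 + 15 + 7 + 13 + 11 = 60

60


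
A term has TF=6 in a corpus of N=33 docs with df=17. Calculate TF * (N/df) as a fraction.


TF * (N/df)
= 6 * (33/17)
= 6 * 33/17
= 198/17

198/17


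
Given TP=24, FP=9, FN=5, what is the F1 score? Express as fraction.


F1 = 2 * P * R / (P + R)
P = TP/(TP+FP) = 24/33 = 8/11
R = TP/(TP+FN) = 24/29 = 24/29
2 * P * R = 2 * 8/11 * 24/29 = 384/319
P + R = 8/11 + 24/29 = 496/319
F1 = 384/319 / 496/319 = 24/31

24/31


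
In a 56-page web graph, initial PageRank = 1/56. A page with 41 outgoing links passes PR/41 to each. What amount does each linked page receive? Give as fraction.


Initial PR = 1/56 = 1/56
Outlinks = 41
Contribution per link = PR / outlinks
= 1/56 / 41
= 1/2296

1/2296


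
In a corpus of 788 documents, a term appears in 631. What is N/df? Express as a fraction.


IDF ratio = N / df
= 788 / 631
= 788/631

788/631


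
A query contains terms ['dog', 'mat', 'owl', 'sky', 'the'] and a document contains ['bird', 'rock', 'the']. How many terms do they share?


Query terms: ['dog', 'mat', 'owl', 'sky', 'the']
Document terms: ['bird', 'rock', 'the']
Common terms: ['the']
Overlap count = 1

1


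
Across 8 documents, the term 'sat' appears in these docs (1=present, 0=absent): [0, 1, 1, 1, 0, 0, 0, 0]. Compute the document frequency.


Checking each document for 'sat':
Doc 1: absent
Doc 2: present
Doc 3: present
Doc 4: present
Doc 5: absent
Doc 6: absent
Doc 7: absent
Doc 8: absent
df = sum of presences = 0 + 1 + 1 + 1 + 0 + 0 + 0 + 0 = 3

3


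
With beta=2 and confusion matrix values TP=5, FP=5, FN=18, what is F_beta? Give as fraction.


P = TP/(TP+FP) = 5/10 = 1/2
R = TP/(TP+FN) = 5/23 = 5/23
beta^2 = 2^2 = 4
(1 + beta^2) = 5
Numerator = (1+beta^2)*P*R = 25/46
Denominator = beta^2*P + R = 2 + 5/23 = 51/23
F_beta = 25/102

25/102


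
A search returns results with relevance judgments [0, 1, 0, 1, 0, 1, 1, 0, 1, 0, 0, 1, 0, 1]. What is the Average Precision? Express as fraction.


Computing P@k for each relevant position:
Position 1: not relevant
Position 2: relevant, P@2 = 1/2 = 1/2
Position 3: not relevant
Position 4: relevant, P@4 = 2/4 = 1/2
Position 5: not relevant
Position 6: relevant, P@6 = 3/6 = 1/2
Position 7: relevant, P@7 = 4/7 = 4/7
Position 8: not relevant
Position 9: relevant, P@9 = 5/9 = 5/9
Position 10: not relevant
Position 11: not relevant
Position 12: relevant, P@12 = 6/12 = 1/2
Position 13: not relevant
Position 14: relevant, P@14 = 7/14 = 1/2
Sum of P@k = 1/2 + 1/2 + 1/2 + 4/7 + 5/9 + 1/2 + 1/2 = 457/126
AP = 457/126 / 7 = 457/882

457/882


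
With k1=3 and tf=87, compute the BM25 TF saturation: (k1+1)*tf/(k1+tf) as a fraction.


BM25 TF component = (k1+1)*tf / (k1+tf)
k1 = 3, tf = 87
Numerator = (3+1)*87 = 348
Denominator = 3 + 87 = 90
= 348/90 = 58/15

58/15


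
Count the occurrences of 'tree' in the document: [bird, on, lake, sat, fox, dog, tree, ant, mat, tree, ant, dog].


Document has 12 words
Scanning for 'tree':
Found at positions: [6, 9]
Count = 2

2


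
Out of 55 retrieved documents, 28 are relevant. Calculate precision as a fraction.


Precision = relevant_retrieved / total_retrieved
= 28 / 55
= 28 / (28 + 27)
= 28/55

28/55


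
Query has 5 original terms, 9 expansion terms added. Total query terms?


Original terms: 5
Expansion terms: 9
Total = 5 + 9 = 14

14


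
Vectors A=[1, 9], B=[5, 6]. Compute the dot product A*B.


Dot product = sum of element-wise products
A[0]*B[0] = 1*5 = 5
A[1]*B[1] = 9*6 = 54
Sum = 5 + 54 = 59

59


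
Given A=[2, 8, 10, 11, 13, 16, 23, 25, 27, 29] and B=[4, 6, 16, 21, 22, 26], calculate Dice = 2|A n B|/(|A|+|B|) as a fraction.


A intersect B = [16]
|A intersect B| = 1
|A| = 10, |B| = 6
Dice = 2*1 / (10+6)
= 2 / 16 = 1/8

1/8


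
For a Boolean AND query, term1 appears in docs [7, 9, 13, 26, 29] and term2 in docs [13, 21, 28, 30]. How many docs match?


Boolean AND: find intersection of posting lists
term1 docs: [7, 9, 13, 26, 29]
term2 docs: [13, 21, 28, 30]
Intersection: [13]
|intersection| = 1

1


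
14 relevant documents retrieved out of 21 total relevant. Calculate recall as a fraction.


Recall = retrieved_relevant / total_relevant
= 14 / 21
= 14 / (14 + 7)
= 2/3

2/3


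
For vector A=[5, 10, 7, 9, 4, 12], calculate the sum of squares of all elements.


|A|^2 = sum of squared components
A[0]^2 = 5^2 = 25
A[1]^2 = 10^2 = 100
A[2]^2 = 7^2 = 49
A[3]^2 = 9^2 = 81
A[4]^2 = 4^2 = 16
A[5]^2 = 12^2 = 144
Sum = 25 + 100 + 49 + 81 + 16 + 144 = 415

415


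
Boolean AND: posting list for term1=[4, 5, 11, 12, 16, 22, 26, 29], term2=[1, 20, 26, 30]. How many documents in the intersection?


Boolean AND: find intersection of posting lists
term1 docs: [4, 5, 11, 12, 16, 22, 26, 29]
term2 docs: [1, 20, 26, 30]
Intersection: [26]
|intersection| = 1

1


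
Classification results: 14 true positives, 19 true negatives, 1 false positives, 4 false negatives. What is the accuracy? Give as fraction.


Accuracy = (TP + TN) / (TP + TN + FP + FN)
TP + TN = 14 + 19 = 33
Total = 14 + 19 + 1 + 4 = 38
Accuracy = 33 / 38 = 33/38

33/38


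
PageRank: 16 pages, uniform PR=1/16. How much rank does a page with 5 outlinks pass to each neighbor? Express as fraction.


Initial PR = 1/16 = 1/16
Outlinks = 5
Contribution per link = PR / outlinks
= 1/16 / 5
= 1/80

1/80


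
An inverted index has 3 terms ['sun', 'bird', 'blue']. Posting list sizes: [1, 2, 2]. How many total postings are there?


Summing posting list sizes:
'sun': 1 postings
'bird': 2 postings
'blue': 2 postings
Total = 1 + 2 + 2 = 5

5


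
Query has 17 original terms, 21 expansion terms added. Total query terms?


Original terms: 17
Expansion terms: 21
Total = 17 + 21 = 38

38


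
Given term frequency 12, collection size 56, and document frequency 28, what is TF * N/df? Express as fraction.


TF * (N/df)
= 12 * (56/28)
= 12 * 2
= 24

24


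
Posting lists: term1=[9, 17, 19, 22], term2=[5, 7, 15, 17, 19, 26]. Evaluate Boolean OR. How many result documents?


Boolean OR: find union of posting lists
term1 docs: [9, 17, 19, 22]
term2 docs: [5, 7, 15, 17, 19, 26]
Union: [5, 7, 9, 15, 17, 19, 22, 26]
|union| = 8

8


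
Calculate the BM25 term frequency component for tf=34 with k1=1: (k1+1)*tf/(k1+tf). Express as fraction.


BM25 TF component = (k1+1)*tf / (k1+tf)
k1 = 1, tf = 34
Numerator = (1+1)*34 = 68
Denominator = 1 + 34 = 35
= 68/35 = 68/35

68/35


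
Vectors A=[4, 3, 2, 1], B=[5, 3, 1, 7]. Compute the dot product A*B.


Dot product = sum of element-wise products
A[0]*B[0] = 4*5 = 20
A[1]*B[1] = 3*3 = 9
A[2]*B[2] = 2*1 = 2
A[3]*B[3] = 1*7 = 7
Sum = 20 + 9 + 2 + 7 = 38

38


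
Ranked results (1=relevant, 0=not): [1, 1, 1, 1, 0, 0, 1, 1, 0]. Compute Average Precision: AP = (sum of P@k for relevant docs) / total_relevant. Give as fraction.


Computing P@k for each relevant position:
Position 1: relevant, P@1 = 1/1 = 1
Position 2: relevant, P@2 = 2/2 = 1
Position 3: relevant, P@3 = 3/3 = 1
Position 4: relevant, P@4 = 4/4 = 1
Position 5: not relevant
Position 6: not relevant
Position 7: relevant, P@7 = 5/7 = 5/7
Position 8: relevant, P@8 = 6/8 = 3/4
Position 9: not relevant
Sum of P@k = 1 + 1 + 1 + 1 + 5/7 + 3/4 = 153/28
AP = 153/28 / 6 = 51/56

51/56


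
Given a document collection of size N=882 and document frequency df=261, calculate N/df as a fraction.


IDF ratio = N / df
= 882 / 261
= 98/29

98/29


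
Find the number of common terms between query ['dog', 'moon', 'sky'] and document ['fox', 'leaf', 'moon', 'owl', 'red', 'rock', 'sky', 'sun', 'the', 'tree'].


Query terms: ['dog', 'moon', 'sky']
Document terms: ['fox', 'leaf', 'moon', 'owl', 'red', 'rock', 'sky', 'sun', 'the', 'tree']
Common terms: ['moon', 'sky']
Overlap count = 2

2


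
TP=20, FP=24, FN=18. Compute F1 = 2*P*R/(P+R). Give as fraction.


F1 = 2 * P * R / (P + R)
P = TP/(TP+FP) = 20/44 = 5/11
R = TP/(TP+FN) = 20/38 = 10/19
2 * P * R = 2 * 5/11 * 10/19 = 100/209
P + R = 5/11 + 10/19 = 205/209
F1 = 100/209 / 205/209 = 20/41

20/41


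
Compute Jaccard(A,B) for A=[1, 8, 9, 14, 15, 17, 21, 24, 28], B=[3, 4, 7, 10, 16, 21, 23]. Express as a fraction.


A intersect B = [21]
|A intersect B| = 1
A union B = [1, 3, 4, 7, 8, 9, 10, 14, 15, 16, 17, 21, 23, 24, 28]
|A union B| = 15
Jaccard = 1/15 = 1/15

1/15


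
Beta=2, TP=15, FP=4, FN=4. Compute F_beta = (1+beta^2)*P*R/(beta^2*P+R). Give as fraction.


P = TP/(TP+FP) = 15/19 = 15/19
R = TP/(TP+FN) = 15/19 = 15/19
beta^2 = 2^2 = 4
(1 + beta^2) = 5
Numerator = (1+beta^2)*P*R = 1125/361
Denominator = beta^2*P + R = 60/19 + 15/19 = 75/19
F_beta = 15/19

15/19


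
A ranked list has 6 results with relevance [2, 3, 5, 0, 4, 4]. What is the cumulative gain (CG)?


Cumulative Gain = sum of relevance scores
Position 1: rel=2, running sum=2
Position 2: rel=3, running sum=5
Position 3: rel=5, running sum=10
Position 4: rel=0, running sum=10
Position 5: rel=4, running sum=14
Position 6: rel=4, running sum=18
CG = 18

18


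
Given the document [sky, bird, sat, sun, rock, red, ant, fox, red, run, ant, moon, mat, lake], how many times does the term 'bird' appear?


Document has 14 words
Scanning for 'bird':
Found at positions: [1]
Count = 1

1


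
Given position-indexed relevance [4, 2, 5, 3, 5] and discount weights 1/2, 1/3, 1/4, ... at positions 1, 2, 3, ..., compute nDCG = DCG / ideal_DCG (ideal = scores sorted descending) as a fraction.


Position discount weights w_i = 1/(i+1) for i=1..5:
Weights = [1/2, 1/3, 1/4, 1/5, 1/6]
Actual relevance: [4, 2, 5, 3, 5]
DCG = 4/2 + 2/3 + 5/4 + 3/5 + 5/6 = 107/20
Ideal relevance (sorted desc): [5, 5, 4, 3, 2]
Ideal DCG = 5/2 + 5/3 + 4/4 + 3/5 + 2/6 = 61/10
nDCG = DCG / ideal_DCG = 107/20 / 61/10 = 107/122

107/122


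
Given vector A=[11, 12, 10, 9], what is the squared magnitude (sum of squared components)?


|A|^2 = sum of squared components
A[0]^2 = 11^2 = 121
A[1]^2 = 12^2 = 144
A[2]^2 = 10^2 = 100
A[3]^2 = 9^2 = 81
Sum = 121 + 144 + 100 + 81 = 446

446


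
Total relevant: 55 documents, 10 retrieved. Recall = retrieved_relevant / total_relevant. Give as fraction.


Recall = retrieved_relevant / total_relevant
= 10 / 55
= 10 / (10 + 45)
= 2/11

2/11


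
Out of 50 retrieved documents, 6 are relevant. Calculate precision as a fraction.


Precision = relevant_retrieved / total_retrieved
= 6 / 50
= 6 / (6 + 44)
= 3/25

3/25


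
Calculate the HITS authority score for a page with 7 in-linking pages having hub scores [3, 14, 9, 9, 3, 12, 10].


Authority = sum of hub scores of in-linkers
In-link 1: hub score = 3
In-link 2: hub score = 14
In-link 3: hub score = 9
In-link 4: hub score = 9
In-link 5: hub score = 3
In-link 6: hub score = 12
In-link 7: hub score = 10
Authority = 3 + 14 + 9 + 9 + 3 + 12 + 10 = 60

60


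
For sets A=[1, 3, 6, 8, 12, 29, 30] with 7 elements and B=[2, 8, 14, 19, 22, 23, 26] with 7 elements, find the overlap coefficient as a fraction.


A intersect B = [8]
|A intersect B| = 1
min(|A|, |B|) = min(7, 7) = 7
Overlap = 1 / 7 = 1/7

1/7


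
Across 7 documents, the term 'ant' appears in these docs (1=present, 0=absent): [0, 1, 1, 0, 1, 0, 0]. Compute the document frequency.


Checking each document for 'ant':
Doc 1: absent
Doc 2: present
Doc 3: present
Doc 4: absent
Doc 5: present
Doc 6: absent
Doc 7: absent
df = sum of presences = 0 + 1 + 1 + 0 + 1 + 0 + 0 = 3

3


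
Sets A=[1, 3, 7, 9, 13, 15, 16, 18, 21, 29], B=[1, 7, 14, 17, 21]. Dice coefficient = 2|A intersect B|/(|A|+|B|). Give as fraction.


A intersect B = [1, 7, 21]
|A intersect B| = 3
|A| = 10, |B| = 5
Dice = 2*3 / (10+5)
= 6 / 15 = 2/5

2/5


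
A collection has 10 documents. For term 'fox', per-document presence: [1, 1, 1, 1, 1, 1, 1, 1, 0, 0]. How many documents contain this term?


Checking each document for 'fox':
Doc 1: present
Doc 2: present
Doc 3: present
Doc 4: present
Doc 5: present
Doc 6: present
Doc 7: present
Doc 8: present
Doc 9: absent
Doc 10: absent
df = sum of presences = 1 + 1 + 1 + 1 + 1 + 1 + 1 + 1 + 0 + 0 = 8

8


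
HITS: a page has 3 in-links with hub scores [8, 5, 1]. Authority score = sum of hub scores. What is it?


Authority = sum of hub scores of in-linkers
In-link 1: hub score = 8
In-link 2: hub score = 5
In-link 3: hub score = 1
Authority = 8 + 5 + 1 = 14

14


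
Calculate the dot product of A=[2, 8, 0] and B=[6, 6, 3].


Dot product = sum of element-wise products
A[0]*B[0] = 2*6 = 12
A[1]*B[1] = 8*6 = 48
A[2]*B[2] = 0*3 = 0
Sum = 12 + 48 + 0 = 60

60


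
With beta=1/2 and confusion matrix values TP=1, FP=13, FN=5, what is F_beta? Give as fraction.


P = TP/(TP+FP) = 1/14 = 1/14
R = TP/(TP+FN) = 1/6 = 1/6
beta^2 = 1/2^2 = 1/4
(1 + beta^2) = 5/4
Numerator = (1+beta^2)*P*R = 5/336
Denominator = beta^2*P + R = 1/56 + 1/6 = 31/168
F_beta = 5/62

5/62


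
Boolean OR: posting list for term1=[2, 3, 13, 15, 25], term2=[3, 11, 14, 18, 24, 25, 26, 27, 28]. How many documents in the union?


Boolean OR: find union of posting lists
term1 docs: [2, 3, 13, 15, 25]
term2 docs: [3, 11, 14, 18, 24, 25, 26, 27, 28]
Union: [2, 3, 11, 13, 14, 15, 18, 24, 25, 26, 27, 28]
|union| = 12

12


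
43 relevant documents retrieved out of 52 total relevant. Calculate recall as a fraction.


Recall = retrieved_relevant / total_relevant
= 43 / 52
= 43 / (43 + 9)
= 43/52

43/52


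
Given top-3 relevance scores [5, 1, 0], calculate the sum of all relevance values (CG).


Cumulative Gain = sum of relevance scores
Position 1: rel=5, running sum=5
Position 2: rel=1, running sum=6
Position 3: rel=0, running sum=6
CG = 6

6


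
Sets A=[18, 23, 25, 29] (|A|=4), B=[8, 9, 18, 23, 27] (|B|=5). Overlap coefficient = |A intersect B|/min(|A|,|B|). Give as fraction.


A intersect B = [18, 23]
|A intersect B| = 2
min(|A|, |B|) = min(4, 5) = 4
Overlap = 2 / 4 = 1/2

1/2


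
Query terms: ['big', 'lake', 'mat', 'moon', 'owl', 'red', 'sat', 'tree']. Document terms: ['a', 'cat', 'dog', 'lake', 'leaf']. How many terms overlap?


Query terms: ['big', 'lake', 'mat', 'moon', 'owl', 'red', 'sat', 'tree']
Document terms: ['a', 'cat', 'dog', 'lake', 'leaf']
Common terms: ['lake']
Overlap count = 1

1


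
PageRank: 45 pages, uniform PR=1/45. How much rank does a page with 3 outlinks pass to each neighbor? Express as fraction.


Initial PR = 1/45 = 1/45
Outlinks = 3
Contribution per link = PR / outlinks
= 1/45 / 3
= 1/135

1/135


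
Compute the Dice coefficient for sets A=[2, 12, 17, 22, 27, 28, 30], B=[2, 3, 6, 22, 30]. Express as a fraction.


A intersect B = [2, 22, 30]
|A intersect B| = 3
|A| = 7, |B| = 5
Dice = 2*3 / (7+5)
= 6 / 12 = 1/2

1/2


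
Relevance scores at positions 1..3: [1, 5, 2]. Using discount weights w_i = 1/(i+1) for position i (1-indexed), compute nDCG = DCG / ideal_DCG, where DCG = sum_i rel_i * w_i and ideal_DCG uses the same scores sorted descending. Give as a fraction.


Position discount weights w_i = 1/(i+1) for i=1..3:
Weights = [1/2, 1/3, 1/4]
Actual relevance: [1, 5, 2]
DCG = 1/2 + 5/3 + 2/4 = 8/3
Ideal relevance (sorted desc): [5, 2, 1]
Ideal DCG = 5/2 + 2/3 + 1/4 = 41/12
nDCG = DCG / ideal_DCG = 8/3 / 41/12 = 32/41

32/41


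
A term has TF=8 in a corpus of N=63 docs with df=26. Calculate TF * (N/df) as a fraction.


TF * (N/df)
= 8 * (63/26)
= 8 * 63/26
= 252/13

252/13


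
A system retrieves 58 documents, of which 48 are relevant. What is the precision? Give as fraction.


Precision = relevant_retrieved / total_retrieved
= 48 / 58
= 48 / (48 + 10)
= 24/29

24/29


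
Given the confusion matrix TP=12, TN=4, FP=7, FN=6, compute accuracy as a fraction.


Accuracy = (TP + TN) / (TP + TN + FP + FN)
TP + TN = 12 + 4 = 16
Total = 12 + 4 + 7 + 6 = 29
Accuracy = 16 / 29 = 16/29

16/29


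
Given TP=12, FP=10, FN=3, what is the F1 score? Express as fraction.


F1 = 2 * P * R / (P + R)
P = TP/(TP+FP) = 12/22 = 6/11
R = TP/(TP+FN) = 12/15 = 4/5
2 * P * R = 2 * 6/11 * 4/5 = 48/55
P + R = 6/11 + 4/5 = 74/55
F1 = 48/55 / 74/55 = 24/37

24/37


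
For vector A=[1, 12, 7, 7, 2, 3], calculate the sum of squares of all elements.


|A|^2 = sum of squared components
A[0]^2 = 1^2 = 1
A[1]^2 = 12^2 = 144
A[2]^2 = 7^2 = 49
A[3]^2 = 7^2 = 49
A[4]^2 = 2^2 = 4
A[5]^2 = 3^2 = 9
Sum = 1 + 144 + 49 + 49 + 4 + 9 = 256

256


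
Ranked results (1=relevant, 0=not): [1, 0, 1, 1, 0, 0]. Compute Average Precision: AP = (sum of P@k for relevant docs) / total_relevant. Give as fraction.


Computing P@k for each relevant position:
Position 1: relevant, P@1 = 1/1 = 1
Position 2: not relevant
Position 3: relevant, P@3 = 2/3 = 2/3
Position 4: relevant, P@4 = 3/4 = 3/4
Position 5: not relevant
Position 6: not relevant
Sum of P@k = 1 + 2/3 + 3/4 = 29/12
AP = 29/12 / 3 = 29/36

29/36


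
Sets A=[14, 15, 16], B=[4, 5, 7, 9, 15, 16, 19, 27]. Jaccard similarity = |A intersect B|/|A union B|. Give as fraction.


A intersect B = [15, 16]
|A intersect B| = 2
A union B = [4, 5, 7, 9, 14, 15, 16, 19, 27]
|A union B| = 9
Jaccard = 2/9 = 2/9

2/9


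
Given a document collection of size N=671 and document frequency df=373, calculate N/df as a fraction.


IDF ratio = N / df
= 671 / 373
= 671/373

671/373


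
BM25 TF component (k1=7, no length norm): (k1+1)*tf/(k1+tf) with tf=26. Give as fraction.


BM25 TF component = (k1+1)*tf / (k1+tf)
k1 = 7, tf = 26
Numerator = (7+1)*26 = 208
Denominator = 7 + 26 = 33
= 208/33 = 208/33

208/33


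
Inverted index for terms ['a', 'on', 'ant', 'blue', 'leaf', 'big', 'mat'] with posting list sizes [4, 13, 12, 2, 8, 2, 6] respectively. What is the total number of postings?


Summing posting list sizes:
'a': 4 postings
'on': 13 postings
'ant': 12 postings
'blue': 2 postings
'leaf': 8 postings
'big': 2 postings
'mat': 6 postings
Total = 4 + 13 + 12 + 2 + 8 + 2 + 6 = 47

47


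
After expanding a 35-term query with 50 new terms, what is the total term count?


Original terms: 35
Expansion terms: 50
Total = 35 + 50 = 85

85


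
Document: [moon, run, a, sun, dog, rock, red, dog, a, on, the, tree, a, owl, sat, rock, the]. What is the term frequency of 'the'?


Document has 17 words
Scanning for 'the':
Found at positions: [10, 16]
Count = 2

2


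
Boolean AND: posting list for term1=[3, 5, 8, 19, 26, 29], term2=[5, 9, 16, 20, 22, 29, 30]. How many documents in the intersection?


Boolean AND: find intersection of posting lists
term1 docs: [3, 5, 8, 19, 26, 29]
term2 docs: [5, 9, 16, 20, 22, 29, 30]
Intersection: [5, 29]
|intersection| = 2

2


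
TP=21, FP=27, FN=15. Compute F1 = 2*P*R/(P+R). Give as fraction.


F1 = 2 * P * R / (P + R)
P = TP/(TP+FP) = 21/48 = 7/16
R = TP/(TP+FN) = 21/36 = 7/12
2 * P * R = 2 * 7/16 * 7/12 = 49/96
P + R = 7/16 + 7/12 = 49/48
F1 = 49/96 / 49/48 = 1/2

1/2


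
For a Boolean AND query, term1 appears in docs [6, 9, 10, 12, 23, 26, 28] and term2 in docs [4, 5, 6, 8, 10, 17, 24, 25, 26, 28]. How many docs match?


Boolean AND: find intersection of posting lists
term1 docs: [6, 9, 10, 12, 23, 26, 28]
term2 docs: [4, 5, 6, 8, 10, 17, 24, 25, 26, 28]
Intersection: [6, 10, 26, 28]
|intersection| = 4

4


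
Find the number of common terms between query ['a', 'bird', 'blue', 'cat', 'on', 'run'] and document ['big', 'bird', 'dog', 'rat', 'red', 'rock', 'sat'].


Query terms: ['a', 'bird', 'blue', 'cat', 'on', 'run']
Document terms: ['big', 'bird', 'dog', 'rat', 'red', 'rock', 'sat']
Common terms: ['bird']
Overlap count = 1

1


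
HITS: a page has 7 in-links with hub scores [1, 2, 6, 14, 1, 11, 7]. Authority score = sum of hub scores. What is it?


Authority = sum of hub scores of in-linkers
In-link 1: hub score = 1
In-link 2: hub score = 2
In-link 3: hub score = 6
In-link 4: hub score = 14
In-link 5: hub score = 1
In-link 6: hub score = 11
In-link 7: hub score = 7
Authority = 1 + 2 + 6 + 14 + 1 + 11 + 7 = 42

42


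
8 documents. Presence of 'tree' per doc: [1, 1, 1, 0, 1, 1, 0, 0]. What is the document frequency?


Checking each document for 'tree':
Doc 1: present
Doc 2: present
Doc 3: present
Doc 4: absent
Doc 5: present
Doc 6: present
Doc 7: absent
Doc 8: absent
df = sum of presences = 1 + 1 + 1 + 0 + 1 + 1 + 0 + 0 = 5

5


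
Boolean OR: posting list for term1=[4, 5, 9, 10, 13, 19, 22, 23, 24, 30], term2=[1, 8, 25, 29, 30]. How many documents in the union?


Boolean OR: find union of posting lists
term1 docs: [4, 5, 9, 10, 13, 19, 22, 23, 24, 30]
term2 docs: [1, 8, 25, 29, 30]
Union: [1, 4, 5, 8, 9, 10, 13, 19, 22, 23, 24, 25, 29, 30]
|union| = 14

14


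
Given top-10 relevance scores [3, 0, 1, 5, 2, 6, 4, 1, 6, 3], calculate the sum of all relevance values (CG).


Cumulative Gain = sum of relevance scores
Position 1: rel=3, running sum=3
Position 2: rel=0, running sum=3
Position 3: rel=1, running sum=4
Position 4: rel=5, running sum=9
Position 5: rel=2, running sum=11
Position 6: rel=6, running sum=17
Position 7: rel=4, running sum=21
Position 8: rel=1, running sum=22
Position 9: rel=6, running sum=28
Position 10: rel=3, running sum=31
CG = 31

31


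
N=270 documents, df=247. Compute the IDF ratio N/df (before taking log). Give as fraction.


IDF ratio = N / df
= 270 / 247
= 270/247

270/247


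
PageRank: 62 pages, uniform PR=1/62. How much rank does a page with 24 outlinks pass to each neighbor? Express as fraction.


Initial PR = 1/62 = 1/62
Outlinks = 24
Contribution per link = PR / outlinks
= 1/62 / 24
= 1/1488

1/1488


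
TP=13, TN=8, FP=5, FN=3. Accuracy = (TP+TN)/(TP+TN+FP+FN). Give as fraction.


Accuracy = (TP + TN) / (TP + TN + FP + FN)
TP + TN = 13 + 8 = 21
Total = 13 + 8 + 5 + 3 = 29
Accuracy = 21 / 29 = 21/29

21/29


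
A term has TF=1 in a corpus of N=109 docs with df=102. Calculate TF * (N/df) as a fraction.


TF * (N/df)
= 1 * (109/102)
= 1 * 109/102
= 109/102

109/102


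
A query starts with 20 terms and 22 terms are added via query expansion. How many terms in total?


Original terms: 20
Expansion terms: 22
Total = 20 + 22 = 42

42


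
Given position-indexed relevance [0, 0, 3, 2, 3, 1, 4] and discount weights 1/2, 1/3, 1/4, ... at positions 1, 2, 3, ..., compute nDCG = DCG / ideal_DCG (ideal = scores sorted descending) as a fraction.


Position discount weights w_i = 1/(i+1) for i=1..7:
Weights = [1/2, 1/3, 1/4, 1/5, 1/6, 1/7, 1/8]
Actual relevance: [0, 0, 3, 2, 3, 1, 4]
DCG = 0/2 + 0/3 + 3/4 + 2/5 + 3/6 + 1/7 + 4/8 = 321/140
Ideal relevance (sorted desc): [4, 3, 3, 2, 1, 0, 0]
Ideal DCG = 4/2 + 3/3 + 3/4 + 2/5 + 1/6 + 0/7 + 0/8 = 259/60
nDCG = DCG / ideal_DCG = 321/140 / 259/60 = 963/1813

963/1813


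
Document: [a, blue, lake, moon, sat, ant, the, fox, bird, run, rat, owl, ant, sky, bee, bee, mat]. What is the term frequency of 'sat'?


Document has 17 words
Scanning for 'sat':
Found at positions: [4]
Count = 1

1


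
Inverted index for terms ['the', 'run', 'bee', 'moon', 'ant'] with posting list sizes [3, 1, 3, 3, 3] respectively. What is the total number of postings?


Summing posting list sizes:
'the': 3 postings
'run': 1 postings
'bee': 3 postings
'moon': 3 postings
'ant': 3 postings
Total = 3 + 1 + 3 + 3 + 3 = 13

13


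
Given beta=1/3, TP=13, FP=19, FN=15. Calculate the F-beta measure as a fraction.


P = TP/(TP+FP) = 13/32 = 13/32
R = TP/(TP+FN) = 13/28 = 13/28
beta^2 = 1/3^2 = 1/9
(1 + beta^2) = 10/9
Numerator = (1+beta^2)*P*R = 845/4032
Denominator = beta^2*P + R = 13/288 + 13/28 = 1027/2016
F_beta = 65/158

65/158


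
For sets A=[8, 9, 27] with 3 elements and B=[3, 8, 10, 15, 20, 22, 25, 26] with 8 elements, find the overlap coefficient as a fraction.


A intersect B = [8]
|A intersect B| = 1
min(|A|, |B|) = min(3, 8) = 3
Overlap = 1 / 3 = 1/3

1/3


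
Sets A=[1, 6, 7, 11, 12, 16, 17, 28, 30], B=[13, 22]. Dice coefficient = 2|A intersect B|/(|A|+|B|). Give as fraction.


A intersect B = []
|A intersect B| = 0
|A| = 9, |B| = 2
Dice = 2*0 / (9+2)
= 0 / 11 = 0

0


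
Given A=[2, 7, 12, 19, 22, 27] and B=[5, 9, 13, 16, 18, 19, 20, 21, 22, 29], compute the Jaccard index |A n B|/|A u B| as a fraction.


A intersect B = [19, 22]
|A intersect B| = 2
A union B = [2, 5, 7, 9, 12, 13, 16, 18, 19, 20, 21, 22, 27, 29]
|A union B| = 14
Jaccard = 2/14 = 1/7

1/7


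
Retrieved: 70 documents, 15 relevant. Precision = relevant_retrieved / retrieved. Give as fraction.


Precision = relevant_retrieved / total_retrieved
= 15 / 70
= 15 / (15 + 55)
= 3/14

3/14


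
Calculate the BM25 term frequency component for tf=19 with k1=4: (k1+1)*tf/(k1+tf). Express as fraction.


BM25 TF component = (k1+1)*tf / (k1+tf)
k1 = 4, tf = 19
Numerator = (4+1)*19 = 95
Denominator = 4 + 19 = 23
= 95/23 = 95/23

95/23


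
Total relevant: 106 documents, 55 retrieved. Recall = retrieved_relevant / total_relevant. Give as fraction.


Recall = retrieved_relevant / total_relevant
= 55 / 106
= 55 / (55 + 51)
= 55/106

55/106


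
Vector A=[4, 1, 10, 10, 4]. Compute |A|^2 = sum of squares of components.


|A|^2 = sum of squared components
A[0]^2 = 4^2 = 16
A[1]^2 = 1^2 = 1
A[2]^2 = 10^2 = 100
A[3]^2 = 10^2 = 100
A[4]^2 = 4^2 = 16
Sum = 16 + 1 + 100 + 100 + 16 = 233

233


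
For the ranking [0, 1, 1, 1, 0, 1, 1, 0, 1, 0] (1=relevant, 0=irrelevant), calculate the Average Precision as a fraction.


Computing P@k for each relevant position:
Position 1: not relevant
Position 2: relevant, P@2 = 1/2 = 1/2
Position 3: relevant, P@3 = 2/3 = 2/3
Position 4: relevant, P@4 = 3/4 = 3/4
Position 5: not relevant
Position 6: relevant, P@6 = 4/6 = 2/3
Position 7: relevant, P@7 = 5/7 = 5/7
Position 8: not relevant
Position 9: relevant, P@9 = 6/9 = 2/3
Position 10: not relevant
Sum of P@k = 1/2 + 2/3 + 3/4 + 2/3 + 5/7 + 2/3 = 111/28
AP = 111/28 / 6 = 37/56

37/56


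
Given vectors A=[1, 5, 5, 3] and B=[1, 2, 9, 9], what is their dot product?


Dot product = sum of element-wise products
A[0]*B[0] = 1*1 = 1
A[1]*B[1] = 5*2 = 10
A[2]*B[2] = 5*9 = 45
A[3]*B[3] = 3*9 = 27
Sum = 1 + 10 + 45 + 27 = 83

83


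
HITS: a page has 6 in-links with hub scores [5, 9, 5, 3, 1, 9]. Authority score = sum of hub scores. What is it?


Authority = sum of hub scores of in-linkers
In-link 1: hub score = 5
In-link 2: hub score = 9
In-link 3: hub score = 5
In-link 4: hub score = 3
In-link 5: hub score = 1
In-link 6: hub score = 9
Authority = 5 + 9 + 5 + 3 + 1 + 9 = 32

32


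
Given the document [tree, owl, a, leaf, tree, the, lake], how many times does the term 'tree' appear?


Document has 7 words
Scanning for 'tree':
Found at positions: [0, 4]
Count = 2

2


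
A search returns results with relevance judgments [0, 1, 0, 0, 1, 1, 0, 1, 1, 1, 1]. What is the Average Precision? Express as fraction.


Computing P@k for each relevant position:
Position 1: not relevant
Position 2: relevant, P@2 = 1/2 = 1/2
Position 3: not relevant
Position 4: not relevant
Position 5: relevant, P@5 = 2/5 = 2/5
Position 6: relevant, P@6 = 3/6 = 1/2
Position 7: not relevant
Position 8: relevant, P@8 = 4/8 = 1/2
Position 9: relevant, P@9 = 5/9 = 5/9
Position 10: relevant, P@10 = 6/10 = 3/5
Position 11: relevant, P@11 = 7/11 = 7/11
Sum of P@k = 1/2 + 2/5 + 1/2 + 1/2 + 5/9 + 3/5 + 7/11 = 731/198
AP = 731/198 / 7 = 731/1386

731/1386


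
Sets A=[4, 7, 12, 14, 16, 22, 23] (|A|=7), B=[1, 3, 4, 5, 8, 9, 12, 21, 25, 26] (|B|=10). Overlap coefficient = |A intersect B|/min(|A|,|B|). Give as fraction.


A intersect B = [4, 12]
|A intersect B| = 2
min(|A|, |B|) = min(7, 10) = 7
Overlap = 2 / 7 = 2/7

2/7


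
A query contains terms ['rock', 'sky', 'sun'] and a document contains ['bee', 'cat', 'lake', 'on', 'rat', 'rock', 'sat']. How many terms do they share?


Query terms: ['rock', 'sky', 'sun']
Document terms: ['bee', 'cat', 'lake', 'on', 'rat', 'rock', 'sat']
Common terms: ['rock']
Overlap count = 1

1


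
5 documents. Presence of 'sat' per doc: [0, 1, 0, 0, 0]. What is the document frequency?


Checking each document for 'sat':
Doc 1: absent
Doc 2: present
Doc 3: absent
Doc 4: absent
Doc 5: absent
df = sum of presences = 0 + 1 + 0 + 0 + 0 = 1

1


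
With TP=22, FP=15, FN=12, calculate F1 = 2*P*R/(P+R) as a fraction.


F1 = 2 * P * R / (P + R)
P = TP/(TP+FP) = 22/37 = 22/37
R = TP/(TP+FN) = 22/34 = 11/17
2 * P * R = 2 * 22/37 * 11/17 = 484/629
P + R = 22/37 + 11/17 = 781/629
F1 = 484/629 / 781/629 = 44/71

44/71


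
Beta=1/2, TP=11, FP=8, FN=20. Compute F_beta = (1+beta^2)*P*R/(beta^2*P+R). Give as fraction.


P = TP/(TP+FP) = 11/19 = 11/19
R = TP/(TP+FN) = 11/31 = 11/31
beta^2 = 1/2^2 = 1/4
(1 + beta^2) = 5/4
Numerator = (1+beta^2)*P*R = 605/2356
Denominator = beta^2*P + R = 11/76 + 11/31 = 1177/2356
F_beta = 55/107

55/107


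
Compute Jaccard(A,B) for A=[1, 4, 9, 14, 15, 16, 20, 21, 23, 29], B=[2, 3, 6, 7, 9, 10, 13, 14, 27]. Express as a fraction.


A intersect B = [9, 14]
|A intersect B| = 2
A union B = [1, 2, 3, 4, 6, 7, 9, 10, 13, 14, 15, 16, 20, 21, 23, 27, 29]
|A union B| = 17
Jaccard = 2/17 = 2/17

2/17


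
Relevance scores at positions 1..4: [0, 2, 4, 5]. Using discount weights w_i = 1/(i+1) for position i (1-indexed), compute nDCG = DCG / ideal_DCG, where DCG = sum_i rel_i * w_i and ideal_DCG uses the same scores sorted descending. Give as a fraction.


Position discount weights w_i = 1/(i+1) for i=1..4:
Weights = [1/2, 1/3, 1/4, 1/5]
Actual relevance: [0, 2, 4, 5]
DCG = 0/2 + 2/3 + 4/4 + 5/5 = 8/3
Ideal relevance (sorted desc): [5, 4, 2, 0]
Ideal DCG = 5/2 + 4/3 + 2/4 + 0/5 = 13/3
nDCG = DCG / ideal_DCG = 8/3 / 13/3 = 8/13

8/13


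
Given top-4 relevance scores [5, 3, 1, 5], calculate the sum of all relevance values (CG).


Cumulative Gain = sum of relevance scores
Position 1: rel=5, running sum=5
Position 2: rel=3, running sum=8
Position 3: rel=1, running sum=9
Position 4: rel=5, running sum=14
CG = 14

14


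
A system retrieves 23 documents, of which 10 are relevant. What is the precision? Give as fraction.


Precision = relevant_retrieved / total_retrieved
= 10 / 23
= 10 / (10 + 13)
= 10/23

10/23


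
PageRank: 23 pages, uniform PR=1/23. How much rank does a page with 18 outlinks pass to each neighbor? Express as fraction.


Initial PR = 1/23 = 1/23
Outlinks = 18
Contribution per link = PR / outlinks
= 1/23 / 18
= 1/414

1/414


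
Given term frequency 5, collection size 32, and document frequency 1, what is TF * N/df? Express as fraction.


TF * (N/df)
= 5 * (32/1)
= 5 * 32
= 160

160
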